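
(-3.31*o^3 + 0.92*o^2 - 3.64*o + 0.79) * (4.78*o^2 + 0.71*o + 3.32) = -15.8218*o^5 + 2.0475*o^4 - 27.7352*o^3 + 4.2462*o^2 - 11.5239*o + 2.6228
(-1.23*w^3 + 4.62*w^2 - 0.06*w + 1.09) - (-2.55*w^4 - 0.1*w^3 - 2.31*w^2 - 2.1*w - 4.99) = 2.55*w^4 - 1.13*w^3 + 6.93*w^2 + 2.04*w + 6.08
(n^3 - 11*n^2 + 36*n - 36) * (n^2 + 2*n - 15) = n^5 - 9*n^4 - n^3 + 201*n^2 - 612*n + 540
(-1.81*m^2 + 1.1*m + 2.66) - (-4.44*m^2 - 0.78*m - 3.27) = 2.63*m^2 + 1.88*m + 5.93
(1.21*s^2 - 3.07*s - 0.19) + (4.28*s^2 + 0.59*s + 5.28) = 5.49*s^2 - 2.48*s + 5.09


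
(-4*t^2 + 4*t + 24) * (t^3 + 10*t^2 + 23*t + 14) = -4*t^5 - 36*t^4 - 28*t^3 + 276*t^2 + 608*t + 336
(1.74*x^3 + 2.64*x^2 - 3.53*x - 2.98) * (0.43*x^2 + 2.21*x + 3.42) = 0.7482*x^5 + 4.9806*x^4 + 10.2673*x^3 - 0.0538999999999989*x^2 - 18.6584*x - 10.1916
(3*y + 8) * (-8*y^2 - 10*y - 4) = -24*y^3 - 94*y^2 - 92*y - 32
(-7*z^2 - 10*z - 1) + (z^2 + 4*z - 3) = -6*z^2 - 6*z - 4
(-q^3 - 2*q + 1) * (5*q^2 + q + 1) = -5*q^5 - q^4 - 11*q^3 + 3*q^2 - q + 1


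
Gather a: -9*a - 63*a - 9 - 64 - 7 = -72*a - 80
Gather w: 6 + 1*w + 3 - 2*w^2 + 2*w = -2*w^2 + 3*w + 9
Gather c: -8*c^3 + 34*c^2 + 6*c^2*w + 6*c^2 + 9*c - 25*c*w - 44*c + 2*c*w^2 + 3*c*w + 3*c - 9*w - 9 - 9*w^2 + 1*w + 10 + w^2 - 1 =-8*c^3 + c^2*(6*w + 40) + c*(2*w^2 - 22*w - 32) - 8*w^2 - 8*w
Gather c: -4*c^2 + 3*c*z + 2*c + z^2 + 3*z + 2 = -4*c^2 + c*(3*z + 2) + z^2 + 3*z + 2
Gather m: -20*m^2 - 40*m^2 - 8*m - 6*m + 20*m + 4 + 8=-60*m^2 + 6*m + 12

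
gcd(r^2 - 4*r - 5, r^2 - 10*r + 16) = 1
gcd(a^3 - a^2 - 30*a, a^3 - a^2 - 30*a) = a^3 - a^2 - 30*a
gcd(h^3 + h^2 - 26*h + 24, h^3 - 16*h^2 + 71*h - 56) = h - 1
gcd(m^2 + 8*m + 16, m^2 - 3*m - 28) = m + 4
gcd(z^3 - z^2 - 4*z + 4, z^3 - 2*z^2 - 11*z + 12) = z - 1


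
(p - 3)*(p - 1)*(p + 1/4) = p^3 - 15*p^2/4 + 2*p + 3/4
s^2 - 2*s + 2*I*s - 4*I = (s - 2)*(s + 2*I)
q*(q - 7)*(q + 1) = q^3 - 6*q^2 - 7*q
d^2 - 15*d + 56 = (d - 8)*(d - 7)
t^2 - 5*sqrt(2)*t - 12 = (t - 6*sqrt(2))*(t + sqrt(2))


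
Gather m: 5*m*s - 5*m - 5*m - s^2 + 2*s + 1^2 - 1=m*(5*s - 10) - s^2 + 2*s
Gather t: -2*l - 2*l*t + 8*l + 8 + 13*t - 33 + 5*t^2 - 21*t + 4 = 6*l + 5*t^2 + t*(-2*l - 8) - 21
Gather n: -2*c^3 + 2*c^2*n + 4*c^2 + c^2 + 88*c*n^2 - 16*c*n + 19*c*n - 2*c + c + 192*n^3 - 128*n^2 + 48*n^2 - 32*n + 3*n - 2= -2*c^3 + 5*c^2 - c + 192*n^3 + n^2*(88*c - 80) + n*(2*c^2 + 3*c - 29) - 2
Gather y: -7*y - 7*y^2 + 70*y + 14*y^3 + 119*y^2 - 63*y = 14*y^3 + 112*y^2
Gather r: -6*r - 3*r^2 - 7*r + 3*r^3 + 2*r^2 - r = 3*r^3 - r^2 - 14*r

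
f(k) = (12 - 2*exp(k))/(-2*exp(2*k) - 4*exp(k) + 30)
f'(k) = (12 - 2*exp(k))*(4*exp(2*k) + 4*exp(k))/(-2*exp(2*k) - 4*exp(k) + 30)^2 - 2*exp(k)/(-2*exp(2*k) - 4*exp(k) + 30)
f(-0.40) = 0.40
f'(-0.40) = 0.02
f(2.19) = 0.04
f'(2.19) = 0.03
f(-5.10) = 0.40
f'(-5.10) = -0.00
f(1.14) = -2.79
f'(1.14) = 72.90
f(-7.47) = 0.40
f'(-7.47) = -0.00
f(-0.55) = 0.40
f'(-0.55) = 0.01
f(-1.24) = 0.40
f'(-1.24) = 0.00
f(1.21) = -0.90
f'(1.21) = 10.00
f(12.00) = 0.00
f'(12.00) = 0.00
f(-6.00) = 0.40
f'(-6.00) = 0.00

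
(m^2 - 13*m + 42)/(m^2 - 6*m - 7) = (m - 6)/(m + 1)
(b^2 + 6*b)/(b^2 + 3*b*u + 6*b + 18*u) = b/(b + 3*u)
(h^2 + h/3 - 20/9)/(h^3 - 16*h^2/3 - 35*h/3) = (h - 4/3)/(h*(h - 7))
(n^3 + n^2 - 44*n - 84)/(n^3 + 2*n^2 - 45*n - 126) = (n + 2)/(n + 3)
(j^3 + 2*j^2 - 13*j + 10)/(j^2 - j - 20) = (-j^3 - 2*j^2 + 13*j - 10)/(-j^2 + j + 20)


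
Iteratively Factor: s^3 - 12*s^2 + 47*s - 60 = (s - 3)*(s^2 - 9*s + 20) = (s - 5)*(s - 3)*(s - 4)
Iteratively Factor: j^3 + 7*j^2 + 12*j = (j + 3)*(j^2 + 4*j) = j*(j + 3)*(j + 4)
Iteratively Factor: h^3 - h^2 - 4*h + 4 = (h - 2)*(h^2 + h - 2) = (h - 2)*(h - 1)*(h + 2)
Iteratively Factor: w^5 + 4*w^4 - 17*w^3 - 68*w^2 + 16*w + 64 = (w - 4)*(w^4 + 8*w^3 + 15*w^2 - 8*w - 16) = (w - 4)*(w + 4)*(w^3 + 4*w^2 - w - 4) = (w - 4)*(w + 1)*(w + 4)*(w^2 + 3*w - 4) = (w - 4)*(w - 1)*(w + 1)*(w + 4)*(w + 4)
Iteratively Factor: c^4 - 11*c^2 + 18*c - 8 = (c - 1)*(c^3 + c^2 - 10*c + 8) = (c - 2)*(c - 1)*(c^2 + 3*c - 4) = (c - 2)*(c - 1)^2*(c + 4)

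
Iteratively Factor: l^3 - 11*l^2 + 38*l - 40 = (l - 2)*(l^2 - 9*l + 20) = (l - 5)*(l - 2)*(l - 4)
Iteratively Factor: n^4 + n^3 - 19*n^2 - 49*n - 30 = (n + 1)*(n^3 - 19*n - 30) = (n + 1)*(n + 2)*(n^2 - 2*n - 15) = (n + 1)*(n + 2)*(n + 3)*(n - 5)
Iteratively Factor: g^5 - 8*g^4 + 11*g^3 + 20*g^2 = (g + 1)*(g^4 - 9*g^3 + 20*g^2) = g*(g + 1)*(g^3 - 9*g^2 + 20*g) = g*(g - 4)*(g + 1)*(g^2 - 5*g) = g^2*(g - 4)*(g + 1)*(g - 5)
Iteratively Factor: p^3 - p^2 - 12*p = (p + 3)*(p^2 - 4*p) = (p - 4)*(p + 3)*(p)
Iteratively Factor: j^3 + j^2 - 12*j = (j - 3)*(j^2 + 4*j) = (j - 3)*(j + 4)*(j)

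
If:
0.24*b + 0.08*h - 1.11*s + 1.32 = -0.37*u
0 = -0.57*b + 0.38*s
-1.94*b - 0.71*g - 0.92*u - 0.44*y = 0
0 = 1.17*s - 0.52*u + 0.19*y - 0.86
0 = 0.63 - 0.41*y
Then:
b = 0.296296296296296*u + 0.32367451879647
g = -2.10537297861242*u - 1.8366565175222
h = 0.652777777777778*u - 10.7345476339379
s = 0.444444444444444*u + 0.485511778194705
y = 1.54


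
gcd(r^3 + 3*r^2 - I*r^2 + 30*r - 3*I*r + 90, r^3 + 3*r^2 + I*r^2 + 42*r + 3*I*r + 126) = r^2 + r*(3 - 6*I) - 18*I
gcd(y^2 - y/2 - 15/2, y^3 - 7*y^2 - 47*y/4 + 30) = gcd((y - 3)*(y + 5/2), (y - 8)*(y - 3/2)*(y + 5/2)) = y + 5/2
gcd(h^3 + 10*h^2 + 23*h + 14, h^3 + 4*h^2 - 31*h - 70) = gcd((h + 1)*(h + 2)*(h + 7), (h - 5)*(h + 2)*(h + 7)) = h^2 + 9*h + 14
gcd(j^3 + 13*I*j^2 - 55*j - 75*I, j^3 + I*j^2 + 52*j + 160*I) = j + 5*I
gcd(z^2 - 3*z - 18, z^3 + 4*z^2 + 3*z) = z + 3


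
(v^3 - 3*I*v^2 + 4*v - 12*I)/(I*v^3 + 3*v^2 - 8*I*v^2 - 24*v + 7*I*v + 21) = I*(-v^2 - 4)/(v^2 - 8*v + 7)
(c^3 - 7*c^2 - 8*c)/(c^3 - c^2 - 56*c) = (c + 1)/(c + 7)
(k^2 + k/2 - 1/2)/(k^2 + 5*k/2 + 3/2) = (2*k - 1)/(2*k + 3)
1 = 1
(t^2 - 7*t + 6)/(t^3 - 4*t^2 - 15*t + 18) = 1/(t + 3)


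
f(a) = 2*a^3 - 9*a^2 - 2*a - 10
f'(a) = 6*a^2 - 18*a - 2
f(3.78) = -38.14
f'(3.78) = 15.69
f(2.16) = -36.16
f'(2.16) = -12.89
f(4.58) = -15.80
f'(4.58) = 41.42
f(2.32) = -38.11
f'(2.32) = -11.47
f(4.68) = -11.48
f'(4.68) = 45.17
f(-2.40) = -84.69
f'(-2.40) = 75.76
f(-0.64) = -12.93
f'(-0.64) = 11.98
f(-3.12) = -152.11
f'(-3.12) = 112.57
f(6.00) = 86.00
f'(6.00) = 106.00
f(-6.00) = -754.00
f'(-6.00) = 322.00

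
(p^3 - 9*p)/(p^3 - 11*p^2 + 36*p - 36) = p*(p + 3)/(p^2 - 8*p + 12)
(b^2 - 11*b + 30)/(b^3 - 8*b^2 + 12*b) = (b - 5)/(b*(b - 2))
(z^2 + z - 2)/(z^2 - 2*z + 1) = (z + 2)/(z - 1)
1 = 1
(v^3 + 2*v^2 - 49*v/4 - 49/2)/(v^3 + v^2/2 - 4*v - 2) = (4*v^2 - 49)/(2*(2*v^2 - 3*v - 2))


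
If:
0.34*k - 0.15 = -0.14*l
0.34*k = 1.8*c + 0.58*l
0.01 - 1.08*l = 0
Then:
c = 0.08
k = 0.44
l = 0.01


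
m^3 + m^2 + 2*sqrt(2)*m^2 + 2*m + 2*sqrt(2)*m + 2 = (m + 1)*(m + sqrt(2))^2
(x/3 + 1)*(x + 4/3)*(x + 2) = x^3/3 + 19*x^2/9 + 38*x/9 + 8/3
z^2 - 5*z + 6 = (z - 3)*(z - 2)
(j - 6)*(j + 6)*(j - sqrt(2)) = j^3 - sqrt(2)*j^2 - 36*j + 36*sqrt(2)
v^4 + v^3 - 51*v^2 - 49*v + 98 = (v - 7)*(v - 1)*(v + 2)*(v + 7)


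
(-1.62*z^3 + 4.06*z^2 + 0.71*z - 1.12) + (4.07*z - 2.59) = -1.62*z^3 + 4.06*z^2 + 4.78*z - 3.71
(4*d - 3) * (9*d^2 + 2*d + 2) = 36*d^3 - 19*d^2 + 2*d - 6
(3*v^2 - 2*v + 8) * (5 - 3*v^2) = -9*v^4 + 6*v^3 - 9*v^2 - 10*v + 40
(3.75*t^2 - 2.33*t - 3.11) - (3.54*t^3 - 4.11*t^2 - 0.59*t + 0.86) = -3.54*t^3 + 7.86*t^2 - 1.74*t - 3.97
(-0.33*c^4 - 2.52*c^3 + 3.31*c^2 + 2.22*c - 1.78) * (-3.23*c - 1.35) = 1.0659*c^5 + 8.5851*c^4 - 7.2893*c^3 - 11.6391*c^2 + 2.7524*c + 2.403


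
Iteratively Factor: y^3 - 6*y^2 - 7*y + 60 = (y - 4)*(y^2 - 2*y - 15) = (y - 5)*(y - 4)*(y + 3)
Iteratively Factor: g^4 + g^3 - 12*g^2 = (g + 4)*(g^3 - 3*g^2) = g*(g + 4)*(g^2 - 3*g) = g^2*(g + 4)*(g - 3)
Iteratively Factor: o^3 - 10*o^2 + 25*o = (o - 5)*(o^2 - 5*o) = o*(o - 5)*(o - 5)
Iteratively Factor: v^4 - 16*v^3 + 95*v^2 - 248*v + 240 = (v - 3)*(v^3 - 13*v^2 + 56*v - 80) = (v - 4)*(v - 3)*(v^2 - 9*v + 20) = (v - 5)*(v - 4)*(v - 3)*(v - 4)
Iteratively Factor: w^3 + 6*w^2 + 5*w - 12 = (w - 1)*(w^2 + 7*w + 12) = (w - 1)*(w + 4)*(w + 3)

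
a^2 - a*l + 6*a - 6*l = (a + 6)*(a - l)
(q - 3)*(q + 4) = q^2 + q - 12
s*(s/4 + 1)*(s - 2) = s^3/4 + s^2/2 - 2*s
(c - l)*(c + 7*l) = c^2 + 6*c*l - 7*l^2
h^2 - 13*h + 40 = (h - 8)*(h - 5)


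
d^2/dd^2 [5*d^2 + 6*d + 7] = 10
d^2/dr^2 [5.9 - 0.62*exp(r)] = -0.62*exp(r)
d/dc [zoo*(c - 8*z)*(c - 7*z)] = zoo*(c + z)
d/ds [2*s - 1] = 2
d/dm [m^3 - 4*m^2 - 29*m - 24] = 3*m^2 - 8*m - 29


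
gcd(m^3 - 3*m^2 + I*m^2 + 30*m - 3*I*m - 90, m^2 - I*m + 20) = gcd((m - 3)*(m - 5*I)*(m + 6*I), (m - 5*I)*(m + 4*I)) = m - 5*I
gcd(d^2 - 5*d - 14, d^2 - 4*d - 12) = d + 2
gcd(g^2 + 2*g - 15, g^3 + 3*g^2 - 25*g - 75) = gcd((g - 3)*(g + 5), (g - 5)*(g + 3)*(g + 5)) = g + 5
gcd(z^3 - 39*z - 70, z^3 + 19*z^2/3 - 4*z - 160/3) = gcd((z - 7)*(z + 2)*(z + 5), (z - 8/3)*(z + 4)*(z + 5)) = z + 5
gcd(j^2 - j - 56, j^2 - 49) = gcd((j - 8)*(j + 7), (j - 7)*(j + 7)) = j + 7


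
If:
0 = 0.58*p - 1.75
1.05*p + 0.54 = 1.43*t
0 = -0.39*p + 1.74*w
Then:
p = 3.02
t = 2.59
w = 0.68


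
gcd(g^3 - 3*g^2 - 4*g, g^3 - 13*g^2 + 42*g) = g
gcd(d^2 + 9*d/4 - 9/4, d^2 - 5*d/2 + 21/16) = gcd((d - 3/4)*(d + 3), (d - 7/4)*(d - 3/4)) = d - 3/4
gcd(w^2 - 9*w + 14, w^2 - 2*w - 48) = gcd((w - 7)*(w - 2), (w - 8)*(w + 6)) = 1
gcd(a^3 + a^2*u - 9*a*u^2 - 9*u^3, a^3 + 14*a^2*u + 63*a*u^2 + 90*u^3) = a + 3*u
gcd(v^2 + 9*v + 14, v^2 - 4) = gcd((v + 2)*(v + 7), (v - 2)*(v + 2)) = v + 2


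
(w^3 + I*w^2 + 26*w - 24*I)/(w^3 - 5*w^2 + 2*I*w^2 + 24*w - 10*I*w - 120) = (w - I)/(w - 5)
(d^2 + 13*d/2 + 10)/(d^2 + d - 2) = (d^2 + 13*d/2 + 10)/(d^2 + d - 2)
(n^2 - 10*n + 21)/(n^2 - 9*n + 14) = (n - 3)/(n - 2)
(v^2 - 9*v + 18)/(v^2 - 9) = (v - 6)/(v + 3)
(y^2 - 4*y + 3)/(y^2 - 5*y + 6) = (y - 1)/(y - 2)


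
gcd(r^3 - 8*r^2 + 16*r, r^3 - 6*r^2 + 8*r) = r^2 - 4*r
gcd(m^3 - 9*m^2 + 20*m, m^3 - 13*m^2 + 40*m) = m^2 - 5*m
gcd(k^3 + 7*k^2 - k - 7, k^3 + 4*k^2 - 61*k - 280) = k + 7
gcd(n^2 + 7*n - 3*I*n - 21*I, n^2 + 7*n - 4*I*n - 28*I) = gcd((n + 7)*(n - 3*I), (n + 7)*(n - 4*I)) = n + 7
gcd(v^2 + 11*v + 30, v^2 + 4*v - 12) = v + 6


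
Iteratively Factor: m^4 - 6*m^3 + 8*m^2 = (m)*(m^3 - 6*m^2 + 8*m) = m*(m - 2)*(m^2 - 4*m) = m^2*(m - 2)*(m - 4)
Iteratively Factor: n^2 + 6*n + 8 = (n + 2)*(n + 4)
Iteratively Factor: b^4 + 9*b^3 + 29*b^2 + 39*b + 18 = (b + 1)*(b^3 + 8*b^2 + 21*b + 18) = (b + 1)*(b + 3)*(b^2 + 5*b + 6) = (b + 1)*(b + 3)^2*(b + 2)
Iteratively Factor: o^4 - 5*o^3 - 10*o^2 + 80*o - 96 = (o - 3)*(o^3 - 2*o^2 - 16*o + 32) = (o - 3)*(o + 4)*(o^2 - 6*o + 8) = (o - 3)*(o - 2)*(o + 4)*(o - 4)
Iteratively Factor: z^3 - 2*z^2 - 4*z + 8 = (z + 2)*(z^2 - 4*z + 4) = (z - 2)*(z + 2)*(z - 2)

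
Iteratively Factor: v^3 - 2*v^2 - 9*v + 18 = (v + 3)*(v^2 - 5*v + 6) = (v - 3)*(v + 3)*(v - 2)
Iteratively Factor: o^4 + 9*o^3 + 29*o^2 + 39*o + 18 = (o + 1)*(o^3 + 8*o^2 + 21*o + 18) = (o + 1)*(o + 2)*(o^2 + 6*o + 9) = (o + 1)*(o + 2)*(o + 3)*(o + 3)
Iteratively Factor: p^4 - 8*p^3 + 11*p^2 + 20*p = (p - 4)*(p^3 - 4*p^2 - 5*p) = p*(p - 4)*(p^2 - 4*p - 5) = p*(p - 5)*(p - 4)*(p + 1)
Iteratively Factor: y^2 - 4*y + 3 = (y - 1)*(y - 3)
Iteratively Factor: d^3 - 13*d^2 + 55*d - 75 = (d - 5)*(d^2 - 8*d + 15) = (d - 5)*(d - 3)*(d - 5)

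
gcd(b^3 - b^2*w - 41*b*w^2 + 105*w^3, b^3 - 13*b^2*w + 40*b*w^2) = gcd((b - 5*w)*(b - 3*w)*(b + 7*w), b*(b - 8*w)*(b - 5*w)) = -b + 5*w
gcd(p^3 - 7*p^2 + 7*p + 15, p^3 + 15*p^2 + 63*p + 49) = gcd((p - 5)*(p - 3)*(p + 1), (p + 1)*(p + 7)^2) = p + 1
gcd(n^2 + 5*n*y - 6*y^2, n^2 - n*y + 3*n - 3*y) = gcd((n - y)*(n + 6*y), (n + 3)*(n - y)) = -n + y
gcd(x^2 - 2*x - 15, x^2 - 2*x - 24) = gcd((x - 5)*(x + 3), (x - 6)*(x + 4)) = 1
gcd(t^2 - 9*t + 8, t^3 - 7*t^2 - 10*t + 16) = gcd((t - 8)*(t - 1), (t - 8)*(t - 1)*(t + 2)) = t^2 - 9*t + 8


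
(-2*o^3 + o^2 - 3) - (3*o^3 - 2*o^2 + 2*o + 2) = -5*o^3 + 3*o^2 - 2*o - 5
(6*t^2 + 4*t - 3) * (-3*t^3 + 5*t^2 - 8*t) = -18*t^5 + 18*t^4 - 19*t^3 - 47*t^2 + 24*t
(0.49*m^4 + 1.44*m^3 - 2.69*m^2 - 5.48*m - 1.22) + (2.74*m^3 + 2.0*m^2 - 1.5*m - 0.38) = 0.49*m^4 + 4.18*m^3 - 0.69*m^2 - 6.98*m - 1.6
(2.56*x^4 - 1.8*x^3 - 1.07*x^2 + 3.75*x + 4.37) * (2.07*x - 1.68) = 5.2992*x^5 - 8.0268*x^4 + 0.8091*x^3 + 9.5601*x^2 + 2.7459*x - 7.3416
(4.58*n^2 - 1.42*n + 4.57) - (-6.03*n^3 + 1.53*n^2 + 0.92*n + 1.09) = 6.03*n^3 + 3.05*n^2 - 2.34*n + 3.48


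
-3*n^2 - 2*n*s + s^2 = (-3*n + s)*(n + s)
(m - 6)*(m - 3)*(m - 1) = m^3 - 10*m^2 + 27*m - 18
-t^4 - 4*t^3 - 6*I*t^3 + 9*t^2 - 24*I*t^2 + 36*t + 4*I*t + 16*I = (t + 4)*(t + 4*I)*(-I*t + 1)^2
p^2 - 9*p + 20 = (p - 5)*(p - 4)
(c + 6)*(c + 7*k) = c^2 + 7*c*k + 6*c + 42*k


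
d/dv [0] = 0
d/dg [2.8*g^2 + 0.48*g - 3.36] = 5.6*g + 0.48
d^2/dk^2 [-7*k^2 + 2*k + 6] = -14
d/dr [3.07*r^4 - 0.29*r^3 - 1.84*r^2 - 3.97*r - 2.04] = 12.28*r^3 - 0.87*r^2 - 3.68*r - 3.97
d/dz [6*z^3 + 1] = 18*z^2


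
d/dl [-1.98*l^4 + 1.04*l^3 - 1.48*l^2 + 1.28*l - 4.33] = -7.92*l^3 + 3.12*l^2 - 2.96*l + 1.28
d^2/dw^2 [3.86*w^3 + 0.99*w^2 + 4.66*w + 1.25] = 23.16*w + 1.98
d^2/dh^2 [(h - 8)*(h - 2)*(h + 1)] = 6*h - 18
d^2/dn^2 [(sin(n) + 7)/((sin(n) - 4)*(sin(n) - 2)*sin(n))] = (-4*sin(n)^4 - 45*sin(n)^3 + 464*sin(n)^2 - 1120*sin(n) + 392 + 1400/sin(n) - 2016/sin(n)^2 + 896/sin(n)^3)/((sin(n) - 4)^3*(sin(n) - 2)^3)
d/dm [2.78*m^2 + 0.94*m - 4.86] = 5.56*m + 0.94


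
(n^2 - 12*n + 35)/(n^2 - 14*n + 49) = (n - 5)/(n - 7)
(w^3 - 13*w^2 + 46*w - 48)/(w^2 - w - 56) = (w^2 - 5*w + 6)/(w + 7)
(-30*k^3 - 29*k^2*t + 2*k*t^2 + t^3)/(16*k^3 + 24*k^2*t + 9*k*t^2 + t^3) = (-30*k^2 + k*t + t^2)/(16*k^2 + 8*k*t + t^2)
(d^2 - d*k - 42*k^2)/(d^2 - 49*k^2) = (d + 6*k)/(d + 7*k)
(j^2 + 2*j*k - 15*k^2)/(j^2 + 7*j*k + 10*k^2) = (j - 3*k)/(j + 2*k)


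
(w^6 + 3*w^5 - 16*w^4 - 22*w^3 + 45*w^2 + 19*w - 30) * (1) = w^6 + 3*w^5 - 16*w^4 - 22*w^3 + 45*w^2 + 19*w - 30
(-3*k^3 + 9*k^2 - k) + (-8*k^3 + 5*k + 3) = -11*k^3 + 9*k^2 + 4*k + 3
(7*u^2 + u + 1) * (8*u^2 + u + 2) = 56*u^4 + 15*u^3 + 23*u^2 + 3*u + 2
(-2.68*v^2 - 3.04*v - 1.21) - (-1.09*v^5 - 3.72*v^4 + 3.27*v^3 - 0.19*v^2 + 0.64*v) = 1.09*v^5 + 3.72*v^4 - 3.27*v^3 - 2.49*v^2 - 3.68*v - 1.21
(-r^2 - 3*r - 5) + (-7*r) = -r^2 - 10*r - 5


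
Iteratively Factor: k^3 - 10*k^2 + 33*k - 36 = (k - 3)*(k^2 - 7*k + 12) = (k - 4)*(k - 3)*(k - 3)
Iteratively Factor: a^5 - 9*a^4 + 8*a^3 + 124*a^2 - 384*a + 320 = (a - 2)*(a^4 - 7*a^3 - 6*a^2 + 112*a - 160) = (a - 5)*(a - 2)*(a^3 - 2*a^2 - 16*a + 32) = (a - 5)*(a - 2)^2*(a^2 - 16) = (a - 5)*(a - 4)*(a - 2)^2*(a + 4)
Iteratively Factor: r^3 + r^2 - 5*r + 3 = (r - 1)*(r^2 + 2*r - 3) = (r - 1)^2*(r + 3)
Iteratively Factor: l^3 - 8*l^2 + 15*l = (l - 3)*(l^2 - 5*l) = l*(l - 3)*(l - 5)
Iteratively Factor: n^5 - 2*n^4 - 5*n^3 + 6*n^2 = (n)*(n^4 - 2*n^3 - 5*n^2 + 6*n) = n*(n + 2)*(n^3 - 4*n^2 + 3*n) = n^2*(n + 2)*(n^2 - 4*n + 3) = n^2*(n - 3)*(n + 2)*(n - 1)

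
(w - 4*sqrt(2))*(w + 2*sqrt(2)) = w^2 - 2*sqrt(2)*w - 16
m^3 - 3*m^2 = m^2*(m - 3)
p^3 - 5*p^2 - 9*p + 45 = (p - 5)*(p - 3)*(p + 3)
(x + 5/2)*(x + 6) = x^2 + 17*x/2 + 15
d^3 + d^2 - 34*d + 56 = (d - 4)*(d - 2)*(d + 7)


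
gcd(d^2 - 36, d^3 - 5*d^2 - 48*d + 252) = d - 6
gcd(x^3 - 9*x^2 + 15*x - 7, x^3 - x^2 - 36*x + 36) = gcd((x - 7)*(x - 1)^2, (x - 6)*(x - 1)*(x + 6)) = x - 1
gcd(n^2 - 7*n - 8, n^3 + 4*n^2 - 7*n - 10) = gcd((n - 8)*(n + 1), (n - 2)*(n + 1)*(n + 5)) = n + 1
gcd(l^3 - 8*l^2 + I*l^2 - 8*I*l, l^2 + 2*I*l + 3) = 1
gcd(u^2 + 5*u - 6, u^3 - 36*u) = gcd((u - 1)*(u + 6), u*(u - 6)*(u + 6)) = u + 6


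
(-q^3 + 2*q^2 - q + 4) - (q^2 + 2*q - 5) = -q^3 + q^2 - 3*q + 9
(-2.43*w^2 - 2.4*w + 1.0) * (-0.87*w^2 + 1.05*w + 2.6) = 2.1141*w^4 - 0.4635*w^3 - 9.708*w^2 - 5.19*w + 2.6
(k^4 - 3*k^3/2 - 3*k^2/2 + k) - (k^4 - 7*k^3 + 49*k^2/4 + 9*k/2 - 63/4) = 11*k^3/2 - 55*k^2/4 - 7*k/2 + 63/4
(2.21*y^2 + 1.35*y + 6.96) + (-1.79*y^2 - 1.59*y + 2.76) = 0.42*y^2 - 0.24*y + 9.72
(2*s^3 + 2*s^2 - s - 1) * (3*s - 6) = 6*s^4 - 6*s^3 - 15*s^2 + 3*s + 6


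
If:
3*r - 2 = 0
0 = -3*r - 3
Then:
No Solution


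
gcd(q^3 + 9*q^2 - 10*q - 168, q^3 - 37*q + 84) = q^2 + 3*q - 28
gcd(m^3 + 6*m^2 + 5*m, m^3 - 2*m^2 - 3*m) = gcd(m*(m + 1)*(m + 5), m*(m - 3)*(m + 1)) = m^2 + m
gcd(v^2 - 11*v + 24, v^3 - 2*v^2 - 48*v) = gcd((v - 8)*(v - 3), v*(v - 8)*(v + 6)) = v - 8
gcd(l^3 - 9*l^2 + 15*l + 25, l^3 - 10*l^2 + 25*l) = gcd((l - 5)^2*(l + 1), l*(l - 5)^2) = l^2 - 10*l + 25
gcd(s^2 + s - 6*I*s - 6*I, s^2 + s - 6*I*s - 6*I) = s^2 + s*(1 - 6*I) - 6*I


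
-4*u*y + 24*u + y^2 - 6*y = (-4*u + y)*(y - 6)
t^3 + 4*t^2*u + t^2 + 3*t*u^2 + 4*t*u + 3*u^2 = (t + 1)*(t + u)*(t + 3*u)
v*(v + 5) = v^2 + 5*v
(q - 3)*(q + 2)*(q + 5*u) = q^3 + 5*q^2*u - q^2 - 5*q*u - 6*q - 30*u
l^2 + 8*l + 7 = (l + 1)*(l + 7)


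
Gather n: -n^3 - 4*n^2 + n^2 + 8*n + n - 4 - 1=-n^3 - 3*n^2 + 9*n - 5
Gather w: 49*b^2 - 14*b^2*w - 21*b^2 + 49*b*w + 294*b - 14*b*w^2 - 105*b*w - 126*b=28*b^2 - 14*b*w^2 + 168*b + w*(-14*b^2 - 56*b)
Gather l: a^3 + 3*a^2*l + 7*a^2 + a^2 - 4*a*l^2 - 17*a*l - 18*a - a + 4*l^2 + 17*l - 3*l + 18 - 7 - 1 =a^3 + 8*a^2 - 19*a + l^2*(4 - 4*a) + l*(3*a^2 - 17*a + 14) + 10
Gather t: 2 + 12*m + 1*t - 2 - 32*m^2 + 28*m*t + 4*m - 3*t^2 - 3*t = -32*m^2 + 16*m - 3*t^2 + t*(28*m - 2)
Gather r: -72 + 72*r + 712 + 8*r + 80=80*r + 720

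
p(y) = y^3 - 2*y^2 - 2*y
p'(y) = 3*y^2 - 4*y - 2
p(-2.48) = -22.59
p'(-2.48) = 26.37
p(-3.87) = -80.17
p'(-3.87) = 58.41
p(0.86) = -2.56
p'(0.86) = -3.22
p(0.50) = -1.38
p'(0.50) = -3.25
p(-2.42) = -21.05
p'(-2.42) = 25.25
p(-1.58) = -5.78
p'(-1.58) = 11.81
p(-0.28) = 0.38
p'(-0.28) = -0.64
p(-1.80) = -8.71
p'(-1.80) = 14.92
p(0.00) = 0.00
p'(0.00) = -2.00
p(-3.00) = -39.00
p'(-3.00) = 37.00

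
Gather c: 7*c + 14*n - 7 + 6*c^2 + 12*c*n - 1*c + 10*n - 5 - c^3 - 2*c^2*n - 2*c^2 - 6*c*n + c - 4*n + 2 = -c^3 + c^2*(4 - 2*n) + c*(6*n + 7) + 20*n - 10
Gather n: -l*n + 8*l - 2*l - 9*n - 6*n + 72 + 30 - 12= 6*l + n*(-l - 15) + 90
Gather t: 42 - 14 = 28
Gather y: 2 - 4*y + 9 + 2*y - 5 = 6 - 2*y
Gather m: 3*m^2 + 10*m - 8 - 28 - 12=3*m^2 + 10*m - 48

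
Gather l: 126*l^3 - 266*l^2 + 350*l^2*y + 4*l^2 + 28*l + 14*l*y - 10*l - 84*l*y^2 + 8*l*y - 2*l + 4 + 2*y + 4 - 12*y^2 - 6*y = 126*l^3 + l^2*(350*y - 262) + l*(-84*y^2 + 22*y + 16) - 12*y^2 - 4*y + 8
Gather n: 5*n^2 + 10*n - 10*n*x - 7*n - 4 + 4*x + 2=5*n^2 + n*(3 - 10*x) + 4*x - 2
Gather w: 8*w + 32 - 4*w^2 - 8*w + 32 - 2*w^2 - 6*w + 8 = -6*w^2 - 6*w + 72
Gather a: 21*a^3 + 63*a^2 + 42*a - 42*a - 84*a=21*a^3 + 63*a^2 - 84*a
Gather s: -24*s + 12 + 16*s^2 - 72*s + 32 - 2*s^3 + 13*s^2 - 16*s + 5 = -2*s^3 + 29*s^2 - 112*s + 49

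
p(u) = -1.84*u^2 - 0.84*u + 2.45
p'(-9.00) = 32.28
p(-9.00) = -139.03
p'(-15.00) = 54.36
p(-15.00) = -398.95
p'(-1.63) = 5.16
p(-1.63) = -1.07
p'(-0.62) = 1.44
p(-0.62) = 2.26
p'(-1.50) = 4.68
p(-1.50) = -0.43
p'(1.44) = -6.14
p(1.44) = -2.58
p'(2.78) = -11.07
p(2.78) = -14.11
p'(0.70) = -3.42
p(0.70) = 0.96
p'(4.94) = -19.02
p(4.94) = -46.60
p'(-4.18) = 14.54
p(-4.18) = -26.19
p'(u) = -3.68*u - 0.84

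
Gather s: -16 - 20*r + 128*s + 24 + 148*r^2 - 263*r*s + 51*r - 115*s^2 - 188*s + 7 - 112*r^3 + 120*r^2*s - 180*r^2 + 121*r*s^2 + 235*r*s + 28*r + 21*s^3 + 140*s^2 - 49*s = -112*r^3 - 32*r^2 + 59*r + 21*s^3 + s^2*(121*r + 25) + s*(120*r^2 - 28*r - 109) + 15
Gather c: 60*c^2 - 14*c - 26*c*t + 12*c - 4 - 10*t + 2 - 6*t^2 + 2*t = 60*c^2 + c*(-26*t - 2) - 6*t^2 - 8*t - 2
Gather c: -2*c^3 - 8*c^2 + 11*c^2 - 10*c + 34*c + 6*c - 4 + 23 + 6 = -2*c^3 + 3*c^2 + 30*c + 25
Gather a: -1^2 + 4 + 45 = 48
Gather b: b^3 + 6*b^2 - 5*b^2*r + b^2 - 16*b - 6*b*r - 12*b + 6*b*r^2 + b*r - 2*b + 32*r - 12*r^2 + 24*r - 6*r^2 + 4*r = b^3 + b^2*(7 - 5*r) + b*(6*r^2 - 5*r - 30) - 18*r^2 + 60*r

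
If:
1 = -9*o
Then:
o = -1/9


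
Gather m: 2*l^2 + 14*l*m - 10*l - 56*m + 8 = 2*l^2 - 10*l + m*(14*l - 56) + 8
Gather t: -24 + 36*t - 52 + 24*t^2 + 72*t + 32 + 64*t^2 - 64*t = 88*t^2 + 44*t - 44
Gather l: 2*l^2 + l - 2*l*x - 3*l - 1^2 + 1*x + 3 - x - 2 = 2*l^2 + l*(-2*x - 2)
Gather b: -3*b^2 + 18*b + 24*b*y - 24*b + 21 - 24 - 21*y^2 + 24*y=-3*b^2 + b*(24*y - 6) - 21*y^2 + 24*y - 3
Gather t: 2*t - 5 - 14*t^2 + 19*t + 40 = -14*t^2 + 21*t + 35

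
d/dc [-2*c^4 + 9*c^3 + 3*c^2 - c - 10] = -8*c^3 + 27*c^2 + 6*c - 1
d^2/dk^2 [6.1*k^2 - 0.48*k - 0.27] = 12.2000000000000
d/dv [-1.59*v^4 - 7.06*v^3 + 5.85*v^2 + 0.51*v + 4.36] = -6.36*v^3 - 21.18*v^2 + 11.7*v + 0.51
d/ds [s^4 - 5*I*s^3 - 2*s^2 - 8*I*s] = 4*s^3 - 15*I*s^2 - 4*s - 8*I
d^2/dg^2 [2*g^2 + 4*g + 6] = 4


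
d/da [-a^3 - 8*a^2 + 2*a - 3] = -3*a^2 - 16*a + 2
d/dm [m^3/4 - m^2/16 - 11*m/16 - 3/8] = 3*m^2/4 - m/8 - 11/16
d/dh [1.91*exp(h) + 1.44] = 1.91*exp(h)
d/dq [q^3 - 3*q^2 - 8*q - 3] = 3*q^2 - 6*q - 8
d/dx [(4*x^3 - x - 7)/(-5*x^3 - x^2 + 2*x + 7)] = (-4*x^4 + 6*x^3 - 22*x^2 - 14*x + 7)/(25*x^6 + 10*x^5 - 19*x^4 - 74*x^3 - 10*x^2 + 28*x + 49)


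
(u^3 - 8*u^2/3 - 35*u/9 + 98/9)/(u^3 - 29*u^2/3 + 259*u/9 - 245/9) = (u + 2)/(u - 5)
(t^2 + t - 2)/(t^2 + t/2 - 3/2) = 2*(t + 2)/(2*t + 3)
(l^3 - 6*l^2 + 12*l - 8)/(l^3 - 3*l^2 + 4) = (l - 2)/(l + 1)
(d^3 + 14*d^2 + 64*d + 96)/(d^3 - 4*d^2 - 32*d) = (d^2 + 10*d + 24)/(d*(d - 8))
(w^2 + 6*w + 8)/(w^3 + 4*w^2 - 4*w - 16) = 1/(w - 2)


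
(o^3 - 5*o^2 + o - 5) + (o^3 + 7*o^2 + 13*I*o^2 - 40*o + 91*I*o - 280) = 2*o^3 + 2*o^2 + 13*I*o^2 - 39*o + 91*I*o - 285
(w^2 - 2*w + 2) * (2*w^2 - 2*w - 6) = 2*w^4 - 6*w^3 + 2*w^2 + 8*w - 12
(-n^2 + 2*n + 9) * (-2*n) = 2*n^3 - 4*n^2 - 18*n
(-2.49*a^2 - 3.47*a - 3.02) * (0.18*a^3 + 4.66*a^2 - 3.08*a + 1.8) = -0.4482*a^5 - 12.228*a^4 - 9.0446*a^3 - 7.8676*a^2 + 3.0556*a - 5.436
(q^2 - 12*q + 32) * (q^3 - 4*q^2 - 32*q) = q^5 - 16*q^4 + 48*q^3 + 256*q^2 - 1024*q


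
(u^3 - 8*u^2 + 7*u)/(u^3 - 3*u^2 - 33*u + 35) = u/(u + 5)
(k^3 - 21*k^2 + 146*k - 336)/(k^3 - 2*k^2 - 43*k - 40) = (k^2 - 13*k + 42)/(k^2 + 6*k + 5)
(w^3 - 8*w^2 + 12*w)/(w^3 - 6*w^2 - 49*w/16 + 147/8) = 16*w*(w - 2)/(16*w^2 - 49)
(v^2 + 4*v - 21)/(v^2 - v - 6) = (v + 7)/(v + 2)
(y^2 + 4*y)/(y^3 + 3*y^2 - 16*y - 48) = y/(y^2 - y - 12)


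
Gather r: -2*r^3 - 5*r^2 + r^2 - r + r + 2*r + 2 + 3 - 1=-2*r^3 - 4*r^2 + 2*r + 4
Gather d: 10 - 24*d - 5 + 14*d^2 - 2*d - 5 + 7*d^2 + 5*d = 21*d^2 - 21*d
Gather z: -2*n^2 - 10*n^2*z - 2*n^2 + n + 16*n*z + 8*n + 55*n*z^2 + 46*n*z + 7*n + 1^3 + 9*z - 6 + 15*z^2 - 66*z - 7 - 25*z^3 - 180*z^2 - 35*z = -4*n^2 + 16*n - 25*z^3 + z^2*(55*n - 165) + z*(-10*n^2 + 62*n - 92) - 12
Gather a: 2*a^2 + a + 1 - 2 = 2*a^2 + a - 1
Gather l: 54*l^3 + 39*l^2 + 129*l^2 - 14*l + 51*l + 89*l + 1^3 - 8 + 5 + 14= 54*l^3 + 168*l^2 + 126*l + 12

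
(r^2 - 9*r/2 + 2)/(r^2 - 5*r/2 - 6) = (2*r - 1)/(2*r + 3)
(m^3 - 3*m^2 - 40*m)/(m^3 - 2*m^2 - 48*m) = (m + 5)/(m + 6)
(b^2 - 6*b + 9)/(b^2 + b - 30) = (b^2 - 6*b + 9)/(b^2 + b - 30)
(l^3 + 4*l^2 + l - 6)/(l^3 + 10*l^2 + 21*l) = (l^2 + l - 2)/(l*(l + 7))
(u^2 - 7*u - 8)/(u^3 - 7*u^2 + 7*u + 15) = (u - 8)/(u^2 - 8*u + 15)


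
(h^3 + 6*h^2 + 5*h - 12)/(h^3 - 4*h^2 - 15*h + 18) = (h + 4)/(h - 6)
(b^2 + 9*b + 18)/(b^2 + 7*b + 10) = (b^2 + 9*b + 18)/(b^2 + 7*b + 10)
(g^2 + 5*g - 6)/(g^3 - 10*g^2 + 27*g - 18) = (g + 6)/(g^2 - 9*g + 18)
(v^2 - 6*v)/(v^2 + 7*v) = (v - 6)/(v + 7)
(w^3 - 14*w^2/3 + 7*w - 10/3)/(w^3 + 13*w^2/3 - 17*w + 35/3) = (w - 2)/(w + 7)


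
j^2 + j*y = j*(j + y)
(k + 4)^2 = k^2 + 8*k + 16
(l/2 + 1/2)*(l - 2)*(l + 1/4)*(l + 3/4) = l^4/2 - 45*l^2/32 - 35*l/32 - 3/16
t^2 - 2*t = t*(t - 2)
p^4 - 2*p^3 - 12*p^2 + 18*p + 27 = (p - 3)^2*(p + 1)*(p + 3)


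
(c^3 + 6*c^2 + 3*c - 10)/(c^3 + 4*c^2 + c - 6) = (c + 5)/(c + 3)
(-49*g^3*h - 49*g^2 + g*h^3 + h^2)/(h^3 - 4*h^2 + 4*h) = (-49*g^3*h - 49*g^2 + g*h^3 + h^2)/(h*(h^2 - 4*h + 4))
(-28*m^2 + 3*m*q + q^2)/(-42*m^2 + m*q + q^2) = (-4*m + q)/(-6*m + q)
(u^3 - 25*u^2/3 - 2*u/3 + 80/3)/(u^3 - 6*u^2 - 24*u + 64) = (u + 5/3)/(u + 4)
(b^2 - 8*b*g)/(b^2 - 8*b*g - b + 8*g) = b/(b - 1)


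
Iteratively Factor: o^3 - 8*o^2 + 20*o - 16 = (o - 2)*(o^2 - 6*o + 8) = (o - 2)^2*(o - 4)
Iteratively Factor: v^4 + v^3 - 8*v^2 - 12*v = (v + 2)*(v^3 - v^2 - 6*v) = (v + 2)^2*(v^2 - 3*v) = v*(v + 2)^2*(v - 3)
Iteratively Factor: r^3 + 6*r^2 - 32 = (r + 4)*(r^2 + 2*r - 8) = (r + 4)^2*(r - 2)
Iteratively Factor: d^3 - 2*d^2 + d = (d - 1)*(d^2 - d) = (d - 1)^2*(d)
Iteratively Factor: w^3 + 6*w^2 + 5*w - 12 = (w + 3)*(w^2 + 3*w - 4) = (w + 3)*(w + 4)*(w - 1)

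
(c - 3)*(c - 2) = c^2 - 5*c + 6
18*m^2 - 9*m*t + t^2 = (-6*m + t)*(-3*m + t)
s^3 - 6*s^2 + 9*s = s*(s - 3)^2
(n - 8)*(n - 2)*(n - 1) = n^3 - 11*n^2 + 26*n - 16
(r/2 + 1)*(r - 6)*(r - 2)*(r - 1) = r^4/2 - 7*r^3/2 + r^2 + 14*r - 12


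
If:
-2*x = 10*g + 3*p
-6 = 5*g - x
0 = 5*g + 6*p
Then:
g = -24/35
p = 4/7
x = 18/7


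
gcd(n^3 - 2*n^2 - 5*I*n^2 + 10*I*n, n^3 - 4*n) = n^2 - 2*n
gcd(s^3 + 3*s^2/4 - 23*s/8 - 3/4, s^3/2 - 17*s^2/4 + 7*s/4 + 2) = 1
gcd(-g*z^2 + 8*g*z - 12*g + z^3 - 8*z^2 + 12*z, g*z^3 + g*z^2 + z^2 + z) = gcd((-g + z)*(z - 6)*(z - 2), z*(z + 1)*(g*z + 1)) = 1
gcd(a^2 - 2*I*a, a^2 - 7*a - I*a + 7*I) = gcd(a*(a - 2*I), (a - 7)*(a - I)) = 1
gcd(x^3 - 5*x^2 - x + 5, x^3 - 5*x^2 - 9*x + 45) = x - 5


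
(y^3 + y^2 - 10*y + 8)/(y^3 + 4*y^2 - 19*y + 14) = (y + 4)/(y + 7)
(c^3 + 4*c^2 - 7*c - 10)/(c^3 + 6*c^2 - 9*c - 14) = (c + 5)/(c + 7)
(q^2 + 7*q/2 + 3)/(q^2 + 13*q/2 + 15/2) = (q + 2)/(q + 5)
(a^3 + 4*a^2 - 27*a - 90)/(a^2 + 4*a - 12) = (a^2 - 2*a - 15)/(a - 2)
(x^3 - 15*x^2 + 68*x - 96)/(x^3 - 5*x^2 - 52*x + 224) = (x - 3)/(x + 7)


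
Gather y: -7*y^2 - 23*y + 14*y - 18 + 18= -7*y^2 - 9*y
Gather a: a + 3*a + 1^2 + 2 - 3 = 4*a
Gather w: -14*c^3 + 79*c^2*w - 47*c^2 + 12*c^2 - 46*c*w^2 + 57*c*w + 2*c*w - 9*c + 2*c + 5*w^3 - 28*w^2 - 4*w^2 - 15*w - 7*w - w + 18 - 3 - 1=-14*c^3 - 35*c^2 - 7*c + 5*w^3 + w^2*(-46*c - 32) + w*(79*c^2 + 59*c - 23) + 14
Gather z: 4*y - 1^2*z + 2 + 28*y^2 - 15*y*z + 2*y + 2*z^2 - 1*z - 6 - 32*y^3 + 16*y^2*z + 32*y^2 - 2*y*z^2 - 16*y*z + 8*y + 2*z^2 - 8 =-32*y^3 + 60*y^2 + 14*y + z^2*(4 - 2*y) + z*(16*y^2 - 31*y - 2) - 12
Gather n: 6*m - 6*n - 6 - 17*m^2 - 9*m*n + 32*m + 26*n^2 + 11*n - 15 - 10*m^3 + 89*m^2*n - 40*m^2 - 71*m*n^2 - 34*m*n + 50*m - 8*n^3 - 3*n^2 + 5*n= -10*m^3 - 57*m^2 + 88*m - 8*n^3 + n^2*(23 - 71*m) + n*(89*m^2 - 43*m + 10) - 21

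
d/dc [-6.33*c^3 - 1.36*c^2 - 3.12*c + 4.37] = -18.99*c^2 - 2.72*c - 3.12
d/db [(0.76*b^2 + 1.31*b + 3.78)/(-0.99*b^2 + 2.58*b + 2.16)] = (3.2577*b^2 + 10.7676*b - 6.9228)/(0.9801*b^4 - 5.1084*b^3 + 2.3796*b^2 + 11.1456*b + 4.6656)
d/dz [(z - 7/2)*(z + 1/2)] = 2*z - 3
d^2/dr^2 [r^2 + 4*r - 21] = 2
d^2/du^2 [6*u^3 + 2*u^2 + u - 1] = 36*u + 4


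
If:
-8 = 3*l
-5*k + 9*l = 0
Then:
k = -24/5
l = -8/3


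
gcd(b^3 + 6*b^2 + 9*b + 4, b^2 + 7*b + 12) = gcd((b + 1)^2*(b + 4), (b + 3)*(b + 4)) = b + 4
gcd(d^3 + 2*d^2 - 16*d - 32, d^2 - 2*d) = 1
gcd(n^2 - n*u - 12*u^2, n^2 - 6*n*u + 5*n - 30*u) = 1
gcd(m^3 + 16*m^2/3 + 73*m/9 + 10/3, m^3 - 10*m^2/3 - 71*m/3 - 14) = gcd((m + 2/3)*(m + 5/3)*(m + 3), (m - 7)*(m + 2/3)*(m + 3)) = m^2 + 11*m/3 + 2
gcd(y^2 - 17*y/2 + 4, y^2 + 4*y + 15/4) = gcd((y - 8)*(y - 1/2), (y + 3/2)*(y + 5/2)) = 1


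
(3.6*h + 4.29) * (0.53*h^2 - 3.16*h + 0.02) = 1.908*h^3 - 9.1023*h^2 - 13.4844*h + 0.0858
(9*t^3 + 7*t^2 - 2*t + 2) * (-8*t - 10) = -72*t^4 - 146*t^3 - 54*t^2 + 4*t - 20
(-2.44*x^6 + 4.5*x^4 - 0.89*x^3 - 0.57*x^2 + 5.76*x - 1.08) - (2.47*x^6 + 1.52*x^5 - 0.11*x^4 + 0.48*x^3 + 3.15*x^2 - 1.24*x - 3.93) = -4.91*x^6 - 1.52*x^5 + 4.61*x^4 - 1.37*x^3 - 3.72*x^2 + 7.0*x + 2.85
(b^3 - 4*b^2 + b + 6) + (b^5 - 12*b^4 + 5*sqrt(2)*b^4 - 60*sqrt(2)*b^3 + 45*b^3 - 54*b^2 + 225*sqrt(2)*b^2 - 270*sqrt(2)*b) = b^5 - 12*b^4 + 5*sqrt(2)*b^4 - 60*sqrt(2)*b^3 + 46*b^3 - 58*b^2 + 225*sqrt(2)*b^2 - 270*sqrt(2)*b + b + 6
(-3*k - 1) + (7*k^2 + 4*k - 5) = 7*k^2 + k - 6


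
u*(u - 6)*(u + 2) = u^3 - 4*u^2 - 12*u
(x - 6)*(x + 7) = x^2 + x - 42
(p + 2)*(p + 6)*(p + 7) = p^3 + 15*p^2 + 68*p + 84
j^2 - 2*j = j*(j - 2)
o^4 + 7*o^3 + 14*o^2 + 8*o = o*(o + 1)*(o + 2)*(o + 4)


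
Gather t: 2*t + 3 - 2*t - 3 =0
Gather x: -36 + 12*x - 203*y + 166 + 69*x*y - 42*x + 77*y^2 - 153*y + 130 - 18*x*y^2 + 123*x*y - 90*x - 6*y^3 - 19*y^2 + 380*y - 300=x*(-18*y^2 + 192*y - 120) - 6*y^3 + 58*y^2 + 24*y - 40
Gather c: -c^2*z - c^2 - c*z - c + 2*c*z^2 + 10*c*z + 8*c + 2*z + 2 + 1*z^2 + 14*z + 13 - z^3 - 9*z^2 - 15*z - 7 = c^2*(-z - 1) + c*(2*z^2 + 9*z + 7) - z^3 - 8*z^2 + z + 8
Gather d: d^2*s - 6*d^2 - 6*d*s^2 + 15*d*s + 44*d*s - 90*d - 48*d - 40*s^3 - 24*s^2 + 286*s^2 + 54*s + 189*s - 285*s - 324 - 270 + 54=d^2*(s - 6) + d*(-6*s^2 + 59*s - 138) - 40*s^3 + 262*s^2 - 42*s - 540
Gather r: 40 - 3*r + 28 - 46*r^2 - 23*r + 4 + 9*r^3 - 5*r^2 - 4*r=9*r^3 - 51*r^2 - 30*r + 72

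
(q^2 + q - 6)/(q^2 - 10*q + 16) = (q + 3)/(q - 8)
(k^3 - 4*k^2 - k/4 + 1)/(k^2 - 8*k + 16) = (k^2 - 1/4)/(k - 4)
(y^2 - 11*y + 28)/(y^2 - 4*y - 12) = (-y^2 + 11*y - 28)/(-y^2 + 4*y + 12)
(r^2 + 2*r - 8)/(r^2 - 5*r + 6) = (r + 4)/(r - 3)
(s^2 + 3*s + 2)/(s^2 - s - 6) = (s + 1)/(s - 3)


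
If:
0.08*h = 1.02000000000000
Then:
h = 12.75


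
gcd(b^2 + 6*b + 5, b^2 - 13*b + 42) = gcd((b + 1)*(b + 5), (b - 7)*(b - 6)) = 1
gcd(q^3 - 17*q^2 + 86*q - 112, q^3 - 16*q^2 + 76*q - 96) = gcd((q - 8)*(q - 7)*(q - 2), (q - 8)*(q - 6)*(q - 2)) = q^2 - 10*q + 16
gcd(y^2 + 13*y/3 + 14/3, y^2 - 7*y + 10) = 1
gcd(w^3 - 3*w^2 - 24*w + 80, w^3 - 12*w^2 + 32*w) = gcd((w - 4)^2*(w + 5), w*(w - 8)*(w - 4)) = w - 4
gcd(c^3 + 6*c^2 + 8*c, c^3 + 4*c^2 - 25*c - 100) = c + 4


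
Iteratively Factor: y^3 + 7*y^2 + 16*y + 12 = (y + 2)*(y^2 + 5*y + 6) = (y + 2)*(y + 3)*(y + 2)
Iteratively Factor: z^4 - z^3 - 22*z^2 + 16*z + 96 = (z - 3)*(z^3 + 2*z^2 - 16*z - 32) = (z - 4)*(z - 3)*(z^2 + 6*z + 8) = (z - 4)*(z - 3)*(z + 4)*(z + 2)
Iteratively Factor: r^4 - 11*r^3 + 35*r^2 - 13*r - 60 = (r - 5)*(r^3 - 6*r^2 + 5*r + 12) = (r - 5)*(r + 1)*(r^2 - 7*r + 12) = (r - 5)*(r - 4)*(r + 1)*(r - 3)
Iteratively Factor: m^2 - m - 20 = (m - 5)*(m + 4)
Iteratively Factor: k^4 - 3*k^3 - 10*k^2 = (k)*(k^3 - 3*k^2 - 10*k) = k*(k + 2)*(k^2 - 5*k) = k*(k - 5)*(k + 2)*(k)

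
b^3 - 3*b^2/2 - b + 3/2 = (b - 3/2)*(b - 1)*(b + 1)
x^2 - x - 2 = (x - 2)*(x + 1)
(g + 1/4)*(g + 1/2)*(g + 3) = g^3 + 15*g^2/4 + 19*g/8 + 3/8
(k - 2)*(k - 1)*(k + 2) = k^3 - k^2 - 4*k + 4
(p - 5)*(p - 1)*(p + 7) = p^3 + p^2 - 37*p + 35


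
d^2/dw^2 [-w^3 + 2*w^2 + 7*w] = 4 - 6*w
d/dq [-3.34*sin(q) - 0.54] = -3.34*cos(q)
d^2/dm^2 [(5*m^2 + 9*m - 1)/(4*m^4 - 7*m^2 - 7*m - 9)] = 8*(60*m^8 + 216*m^7 - 5*m^6 + 21*m^5 + 792*m^4 + 873*m^3 - 327*m^2 - 462*m - 37)/(64*m^12 - 336*m^10 - 336*m^9 + 156*m^8 + 1176*m^7 + 1757*m^6 + 483*m^5 - 1380*m^4 - 2989*m^3 - 3024*m^2 - 1701*m - 729)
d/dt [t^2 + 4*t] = 2*t + 4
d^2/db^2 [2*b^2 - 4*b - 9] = 4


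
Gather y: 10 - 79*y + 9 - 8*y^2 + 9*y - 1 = -8*y^2 - 70*y + 18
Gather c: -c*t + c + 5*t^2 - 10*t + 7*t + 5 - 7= c*(1 - t) + 5*t^2 - 3*t - 2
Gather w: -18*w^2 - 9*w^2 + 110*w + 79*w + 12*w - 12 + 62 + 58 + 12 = -27*w^2 + 201*w + 120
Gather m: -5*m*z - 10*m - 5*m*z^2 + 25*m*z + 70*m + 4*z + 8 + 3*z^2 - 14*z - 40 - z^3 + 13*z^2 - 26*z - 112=m*(-5*z^2 + 20*z + 60) - z^3 + 16*z^2 - 36*z - 144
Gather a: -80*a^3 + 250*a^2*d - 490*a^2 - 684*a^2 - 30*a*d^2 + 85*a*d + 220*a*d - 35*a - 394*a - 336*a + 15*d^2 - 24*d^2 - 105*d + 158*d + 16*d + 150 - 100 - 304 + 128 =-80*a^3 + a^2*(250*d - 1174) + a*(-30*d^2 + 305*d - 765) - 9*d^2 + 69*d - 126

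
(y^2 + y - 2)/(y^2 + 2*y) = (y - 1)/y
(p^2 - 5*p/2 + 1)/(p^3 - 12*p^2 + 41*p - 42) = (p - 1/2)/(p^2 - 10*p + 21)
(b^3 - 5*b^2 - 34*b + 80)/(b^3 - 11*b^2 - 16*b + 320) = (b - 2)/(b - 8)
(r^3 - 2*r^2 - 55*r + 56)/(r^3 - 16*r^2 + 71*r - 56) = (r + 7)/(r - 7)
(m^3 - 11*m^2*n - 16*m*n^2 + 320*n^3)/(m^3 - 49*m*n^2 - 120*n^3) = (m - 8*n)/(m + 3*n)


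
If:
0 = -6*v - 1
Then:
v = -1/6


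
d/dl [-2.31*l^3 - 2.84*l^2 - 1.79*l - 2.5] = -6.93*l^2 - 5.68*l - 1.79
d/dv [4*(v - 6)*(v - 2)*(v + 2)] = 12*v^2 - 48*v - 16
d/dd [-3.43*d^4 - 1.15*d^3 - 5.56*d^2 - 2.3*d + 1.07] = -13.72*d^3 - 3.45*d^2 - 11.12*d - 2.3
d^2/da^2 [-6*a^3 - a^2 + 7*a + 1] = -36*a - 2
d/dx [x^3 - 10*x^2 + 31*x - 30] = 3*x^2 - 20*x + 31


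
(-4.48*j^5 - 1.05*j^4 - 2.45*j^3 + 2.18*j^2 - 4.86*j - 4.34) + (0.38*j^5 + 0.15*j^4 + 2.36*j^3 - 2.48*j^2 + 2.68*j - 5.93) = -4.1*j^5 - 0.9*j^4 - 0.0900000000000003*j^3 - 0.3*j^2 - 2.18*j - 10.27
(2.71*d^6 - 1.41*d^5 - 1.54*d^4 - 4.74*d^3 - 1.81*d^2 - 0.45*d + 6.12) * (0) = 0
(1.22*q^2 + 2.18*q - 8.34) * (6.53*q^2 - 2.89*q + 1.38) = 7.9666*q^4 + 10.7096*q^3 - 59.0768*q^2 + 27.111*q - 11.5092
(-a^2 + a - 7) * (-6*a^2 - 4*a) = 6*a^4 - 2*a^3 + 38*a^2 + 28*a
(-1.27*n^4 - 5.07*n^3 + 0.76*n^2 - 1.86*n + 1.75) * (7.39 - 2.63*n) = 3.3401*n^5 + 3.9488*n^4 - 39.4661*n^3 + 10.5082*n^2 - 18.3479*n + 12.9325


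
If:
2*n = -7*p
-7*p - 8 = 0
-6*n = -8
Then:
No Solution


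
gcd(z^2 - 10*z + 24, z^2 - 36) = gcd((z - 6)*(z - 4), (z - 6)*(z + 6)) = z - 6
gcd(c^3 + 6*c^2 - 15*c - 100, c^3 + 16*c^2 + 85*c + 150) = c^2 + 10*c + 25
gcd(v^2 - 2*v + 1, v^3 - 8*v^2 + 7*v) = v - 1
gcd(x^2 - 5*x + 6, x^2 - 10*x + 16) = x - 2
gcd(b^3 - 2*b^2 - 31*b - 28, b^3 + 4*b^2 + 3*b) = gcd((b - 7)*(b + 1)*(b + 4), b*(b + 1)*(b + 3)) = b + 1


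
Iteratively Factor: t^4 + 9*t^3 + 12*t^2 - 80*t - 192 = (t + 4)*(t^3 + 5*t^2 - 8*t - 48) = (t + 4)^2*(t^2 + t - 12) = (t + 4)^3*(t - 3)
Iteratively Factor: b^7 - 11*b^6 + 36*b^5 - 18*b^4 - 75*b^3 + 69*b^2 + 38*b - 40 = (b - 1)*(b^6 - 10*b^5 + 26*b^4 + 8*b^3 - 67*b^2 + 2*b + 40) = (b - 1)*(b + 1)*(b^5 - 11*b^4 + 37*b^3 - 29*b^2 - 38*b + 40) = (b - 1)*(b + 1)^2*(b^4 - 12*b^3 + 49*b^2 - 78*b + 40) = (b - 5)*(b - 1)*(b + 1)^2*(b^3 - 7*b^2 + 14*b - 8) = (b - 5)*(b - 1)^2*(b + 1)^2*(b^2 - 6*b + 8) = (b - 5)*(b - 4)*(b - 1)^2*(b + 1)^2*(b - 2)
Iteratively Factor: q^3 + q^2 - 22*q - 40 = (q + 4)*(q^2 - 3*q - 10) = (q + 2)*(q + 4)*(q - 5)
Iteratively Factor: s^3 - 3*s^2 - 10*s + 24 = (s + 3)*(s^2 - 6*s + 8) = (s - 4)*(s + 3)*(s - 2)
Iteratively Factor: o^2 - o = (o - 1)*(o)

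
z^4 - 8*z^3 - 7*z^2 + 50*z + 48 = (z - 8)*(z - 3)*(z + 1)*(z + 2)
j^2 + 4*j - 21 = (j - 3)*(j + 7)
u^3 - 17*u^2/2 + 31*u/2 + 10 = (u - 5)*(u - 4)*(u + 1/2)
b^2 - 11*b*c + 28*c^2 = (b - 7*c)*(b - 4*c)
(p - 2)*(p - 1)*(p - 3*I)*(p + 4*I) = p^4 - 3*p^3 + I*p^3 + 14*p^2 - 3*I*p^2 - 36*p + 2*I*p + 24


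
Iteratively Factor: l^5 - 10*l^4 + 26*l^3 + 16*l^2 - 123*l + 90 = (l + 2)*(l^4 - 12*l^3 + 50*l^2 - 84*l + 45) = (l - 5)*(l + 2)*(l^3 - 7*l^2 + 15*l - 9) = (l - 5)*(l - 3)*(l + 2)*(l^2 - 4*l + 3) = (l - 5)*(l - 3)*(l - 1)*(l + 2)*(l - 3)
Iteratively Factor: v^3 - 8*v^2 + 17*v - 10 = (v - 5)*(v^2 - 3*v + 2) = (v - 5)*(v - 1)*(v - 2)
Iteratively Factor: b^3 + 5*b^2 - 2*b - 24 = (b + 4)*(b^2 + b - 6) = (b + 3)*(b + 4)*(b - 2)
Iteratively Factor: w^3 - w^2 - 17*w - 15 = (w + 1)*(w^2 - 2*w - 15) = (w + 1)*(w + 3)*(w - 5)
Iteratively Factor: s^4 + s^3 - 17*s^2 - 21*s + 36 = (s - 4)*(s^3 + 5*s^2 + 3*s - 9) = (s - 4)*(s + 3)*(s^2 + 2*s - 3) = (s - 4)*(s + 3)^2*(s - 1)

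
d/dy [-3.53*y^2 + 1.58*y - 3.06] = 1.58 - 7.06*y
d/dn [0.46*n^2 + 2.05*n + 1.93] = 0.92*n + 2.05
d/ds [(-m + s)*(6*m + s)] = 5*m + 2*s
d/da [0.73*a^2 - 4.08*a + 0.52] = 1.46*a - 4.08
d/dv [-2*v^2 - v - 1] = -4*v - 1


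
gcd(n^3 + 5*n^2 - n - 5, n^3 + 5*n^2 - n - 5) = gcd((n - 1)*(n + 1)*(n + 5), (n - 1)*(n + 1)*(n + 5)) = n^3 + 5*n^2 - n - 5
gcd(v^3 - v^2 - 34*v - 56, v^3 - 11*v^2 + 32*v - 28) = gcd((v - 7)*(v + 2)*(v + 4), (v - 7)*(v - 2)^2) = v - 7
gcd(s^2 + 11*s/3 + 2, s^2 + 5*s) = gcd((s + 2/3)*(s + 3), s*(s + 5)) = 1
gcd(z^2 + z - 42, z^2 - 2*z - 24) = z - 6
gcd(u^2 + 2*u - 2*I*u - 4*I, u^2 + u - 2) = u + 2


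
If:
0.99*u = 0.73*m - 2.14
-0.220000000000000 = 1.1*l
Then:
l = -0.20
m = 1.35616438356164*u + 2.93150684931507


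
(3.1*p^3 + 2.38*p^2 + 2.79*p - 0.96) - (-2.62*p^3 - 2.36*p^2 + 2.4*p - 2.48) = 5.72*p^3 + 4.74*p^2 + 0.39*p + 1.52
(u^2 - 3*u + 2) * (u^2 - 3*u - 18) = u^4 - 6*u^3 - 7*u^2 + 48*u - 36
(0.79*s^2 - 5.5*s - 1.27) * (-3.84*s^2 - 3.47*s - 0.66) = -3.0336*s^4 + 18.3787*s^3 + 23.4404*s^2 + 8.0369*s + 0.8382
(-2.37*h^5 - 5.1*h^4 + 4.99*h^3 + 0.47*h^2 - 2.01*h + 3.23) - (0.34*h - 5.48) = -2.37*h^5 - 5.1*h^4 + 4.99*h^3 + 0.47*h^2 - 2.35*h + 8.71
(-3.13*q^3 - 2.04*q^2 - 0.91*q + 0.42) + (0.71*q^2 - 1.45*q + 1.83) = -3.13*q^3 - 1.33*q^2 - 2.36*q + 2.25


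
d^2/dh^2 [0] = 0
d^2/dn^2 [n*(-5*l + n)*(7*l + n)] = 4*l + 6*n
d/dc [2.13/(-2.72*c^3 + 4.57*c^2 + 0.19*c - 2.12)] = (17.3808*c^2 - 19.4682*c - 0.4047)/(2.72*c^3 - 4.57*c^2 - 0.19*c + 2.12)^2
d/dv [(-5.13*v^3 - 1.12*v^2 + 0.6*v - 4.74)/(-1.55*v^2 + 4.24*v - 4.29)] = (7.9515*v^4 - 43.5024*v^3 + 62.2043*v^2 - 5.0844*v + 17.5236)/(2.4025*v^4 - 13.144*v^3 + 31.2766*v^2 - 36.3792*v + 18.4041)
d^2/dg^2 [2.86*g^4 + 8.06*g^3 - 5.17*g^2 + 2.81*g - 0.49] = 34.32*g^2 + 48.36*g - 10.34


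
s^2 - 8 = (s - 2*sqrt(2))*(s + 2*sqrt(2))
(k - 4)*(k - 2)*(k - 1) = k^3 - 7*k^2 + 14*k - 8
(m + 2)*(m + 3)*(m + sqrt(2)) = m^3 + sqrt(2)*m^2 + 5*m^2 + 6*m + 5*sqrt(2)*m + 6*sqrt(2)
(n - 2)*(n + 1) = n^2 - n - 2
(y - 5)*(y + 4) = y^2 - y - 20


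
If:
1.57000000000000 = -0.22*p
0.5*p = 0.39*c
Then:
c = -9.15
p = -7.14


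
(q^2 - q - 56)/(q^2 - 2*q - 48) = (q + 7)/(q + 6)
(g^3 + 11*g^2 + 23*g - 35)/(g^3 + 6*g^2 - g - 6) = (g^2 + 12*g + 35)/(g^2 + 7*g + 6)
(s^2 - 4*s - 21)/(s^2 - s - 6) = (-s^2 + 4*s + 21)/(-s^2 + s + 6)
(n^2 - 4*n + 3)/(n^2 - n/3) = 3*(n^2 - 4*n + 3)/(n*(3*n - 1))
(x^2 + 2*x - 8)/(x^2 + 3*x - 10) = (x + 4)/(x + 5)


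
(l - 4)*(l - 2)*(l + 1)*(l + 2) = l^4 - 3*l^3 - 8*l^2 + 12*l + 16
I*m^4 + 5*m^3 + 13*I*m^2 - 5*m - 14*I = (m + 1)*(m - 7*I)*(m + 2*I)*(I*m - I)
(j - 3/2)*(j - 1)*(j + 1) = j^3 - 3*j^2/2 - j + 3/2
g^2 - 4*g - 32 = (g - 8)*(g + 4)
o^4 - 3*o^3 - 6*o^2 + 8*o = o*(o - 4)*(o - 1)*(o + 2)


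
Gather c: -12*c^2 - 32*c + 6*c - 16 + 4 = -12*c^2 - 26*c - 12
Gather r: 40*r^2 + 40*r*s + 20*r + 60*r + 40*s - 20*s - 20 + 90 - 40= 40*r^2 + r*(40*s + 80) + 20*s + 30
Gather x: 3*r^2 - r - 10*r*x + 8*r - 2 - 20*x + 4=3*r^2 + 7*r + x*(-10*r - 20) + 2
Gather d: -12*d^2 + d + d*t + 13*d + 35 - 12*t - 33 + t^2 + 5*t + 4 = -12*d^2 + d*(t + 14) + t^2 - 7*t + 6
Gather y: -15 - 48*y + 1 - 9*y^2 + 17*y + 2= -9*y^2 - 31*y - 12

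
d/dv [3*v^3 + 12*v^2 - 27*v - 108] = 9*v^2 + 24*v - 27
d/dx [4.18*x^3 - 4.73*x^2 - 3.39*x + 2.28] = 12.54*x^2 - 9.46*x - 3.39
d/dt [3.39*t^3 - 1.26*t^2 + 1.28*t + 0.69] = 10.17*t^2 - 2.52*t + 1.28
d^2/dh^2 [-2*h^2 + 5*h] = -4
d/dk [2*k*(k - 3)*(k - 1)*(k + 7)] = 8*k^3 + 18*k^2 - 100*k + 42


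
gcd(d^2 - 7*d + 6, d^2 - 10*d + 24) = d - 6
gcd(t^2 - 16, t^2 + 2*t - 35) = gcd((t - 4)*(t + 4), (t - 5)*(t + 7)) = 1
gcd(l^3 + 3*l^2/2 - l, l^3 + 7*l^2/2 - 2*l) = l^2 - l/2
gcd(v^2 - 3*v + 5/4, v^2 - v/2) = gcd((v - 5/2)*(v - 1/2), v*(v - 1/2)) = v - 1/2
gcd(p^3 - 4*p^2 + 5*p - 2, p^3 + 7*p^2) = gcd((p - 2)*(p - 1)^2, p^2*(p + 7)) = 1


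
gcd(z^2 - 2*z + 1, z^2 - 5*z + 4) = z - 1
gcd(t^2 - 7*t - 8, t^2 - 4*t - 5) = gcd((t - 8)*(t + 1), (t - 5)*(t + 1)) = t + 1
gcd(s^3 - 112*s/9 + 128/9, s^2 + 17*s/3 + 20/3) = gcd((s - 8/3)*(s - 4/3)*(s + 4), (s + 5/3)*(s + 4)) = s + 4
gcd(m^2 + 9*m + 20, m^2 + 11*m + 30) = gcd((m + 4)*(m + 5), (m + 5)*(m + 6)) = m + 5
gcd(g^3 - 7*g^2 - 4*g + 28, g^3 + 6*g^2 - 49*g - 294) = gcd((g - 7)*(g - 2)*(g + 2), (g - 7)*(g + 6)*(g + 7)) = g - 7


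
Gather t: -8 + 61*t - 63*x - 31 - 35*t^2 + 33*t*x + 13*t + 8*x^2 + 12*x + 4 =-35*t^2 + t*(33*x + 74) + 8*x^2 - 51*x - 35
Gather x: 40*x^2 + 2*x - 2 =40*x^2 + 2*x - 2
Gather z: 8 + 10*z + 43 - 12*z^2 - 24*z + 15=-12*z^2 - 14*z + 66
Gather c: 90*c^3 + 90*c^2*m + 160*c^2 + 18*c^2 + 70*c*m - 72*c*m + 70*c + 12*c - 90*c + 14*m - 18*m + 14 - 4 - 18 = 90*c^3 + c^2*(90*m + 178) + c*(-2*m - 8) - 4*m - 8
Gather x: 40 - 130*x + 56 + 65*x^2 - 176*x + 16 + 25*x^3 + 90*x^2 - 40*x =25*x^3 + 155*x^2 - 346*x + 112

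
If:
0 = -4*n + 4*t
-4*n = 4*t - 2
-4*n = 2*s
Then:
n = 1/4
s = -1/2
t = 1/4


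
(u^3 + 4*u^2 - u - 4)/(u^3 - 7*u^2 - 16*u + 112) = (u^2 - 1)/(u^2 - 11*u + 28)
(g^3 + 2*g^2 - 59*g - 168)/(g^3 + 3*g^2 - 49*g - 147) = (g - 8)/(g - 7)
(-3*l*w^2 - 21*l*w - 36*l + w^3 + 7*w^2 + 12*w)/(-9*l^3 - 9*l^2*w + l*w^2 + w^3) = (w^2 + 7*w + 12)/(3*l^2 + 4*l*w + w^2)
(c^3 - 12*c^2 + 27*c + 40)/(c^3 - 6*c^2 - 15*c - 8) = (c - 5)/(c + 1)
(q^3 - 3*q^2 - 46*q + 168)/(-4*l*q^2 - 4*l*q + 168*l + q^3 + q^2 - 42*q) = (q - 4)/(-4*l + q)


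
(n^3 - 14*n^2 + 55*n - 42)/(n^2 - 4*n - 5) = (-n^3 + 14*n^2 - 55*n + 42)/(-n^2 + 4*n + 5)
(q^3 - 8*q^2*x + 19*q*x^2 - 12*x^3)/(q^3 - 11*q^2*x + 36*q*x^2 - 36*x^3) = (q^2 - 5*q*x + 4*x^2)/(q^2 - 8*q*x + 12*x^2)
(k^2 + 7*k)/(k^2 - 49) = k/(k - 7)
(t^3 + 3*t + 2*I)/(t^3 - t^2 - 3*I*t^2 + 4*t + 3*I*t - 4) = (t^2 - I*t + 2)/(t^2 - t*(1 + 4*I) + 4*I)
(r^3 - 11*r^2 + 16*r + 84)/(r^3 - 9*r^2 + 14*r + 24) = (r^2 - 5*r - 14)/(r^2 - 3*r - 4)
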